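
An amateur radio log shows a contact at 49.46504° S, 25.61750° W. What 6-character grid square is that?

HE70em

Shift to the Maidenhead origin (180°W, 90°S): lon 154.3825, lat 40.5350.
Field (20°×10°, letters A–R): 154.3825/20 → 7 → H, 40.5350/10 → 4 → E; chars HE.
Square (2°×1°, digits 0–9): 14.3825/2 → 7, 0.5350/1 → 0; chars 70.
Subsquare (5′×2.5′, letters a–x): 0.3825/0.0833333 → 4 → e, 0.5350/0.0416667 → 12 → m; chars em.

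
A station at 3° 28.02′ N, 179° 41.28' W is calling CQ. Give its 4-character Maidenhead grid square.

AJ03

Offset from 180°W / 90°S: lon 0.31°, lat 93.47°.
Field: 0.31/20 → 0 → A, 93.47/10 → 9 → J; chars AJ.
Square: 0.31/2 → 0, 3.47/1 → 3; chars 03.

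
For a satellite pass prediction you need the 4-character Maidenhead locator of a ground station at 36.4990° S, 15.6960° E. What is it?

JF73

Shift to the Maidenhead origin (180°W, 90°S): lon 195.70, lat 53.50.
Field (20°×10°, letters A–R): lon ⌊195.70/20⌋ = 9 → J; lat ⌊53.50/10⌋ = 5 → F.
Square (2°×1°, digits 0–9): lon ⌊15.70/2⌋ = 7; lat ⌊3.50/1⌋ = 3.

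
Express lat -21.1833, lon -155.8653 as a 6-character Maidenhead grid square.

Offset from 180°W / 90°S: lon 24.1347°, lat 68.8167°.
Field: 24.1347/20 → 1 → B, 68.8167/10 → 6 → G; chars BG.
Square: 4.1347/2 → 2, 8.8167/1 → 8; chars 28.
Subsquare: 0.1347/0.0833333 → 1 → b, 0.8167/0.0416667 → 19 → t; chars bt.

BG28bt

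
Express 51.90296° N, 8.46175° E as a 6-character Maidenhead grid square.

JO41fv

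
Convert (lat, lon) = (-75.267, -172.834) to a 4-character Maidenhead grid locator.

AB34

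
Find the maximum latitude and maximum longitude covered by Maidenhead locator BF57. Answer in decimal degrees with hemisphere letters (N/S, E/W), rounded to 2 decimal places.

Field B=1, F=5: +1·20° lon, +5·10° lat → SW at lon -160°, lat -40°.
Square 5, 7: +5·2° lon, +7·1° lat → SW at lon -150°, lat -33°.
Cell spans 2° lon × 1° lat. NE corner is SW corner plus one full cell.
latitude 32.00° S, longitude 148.00° W.

32.00° S, 148.00° W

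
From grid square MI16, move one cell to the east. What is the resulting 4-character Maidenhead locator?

Longitude square 1; +1 → 2.
The latitude characters are unchanged.

MI26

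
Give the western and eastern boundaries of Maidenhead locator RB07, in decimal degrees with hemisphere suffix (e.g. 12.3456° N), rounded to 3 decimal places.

160.000° E, 162.000° E

Field R=17, B=1: +17·20° lon, +1·10° lat → SW at lon 160°, lat -80°.
Square 0, 7: +0·2° lon, +7·1° lat → SW at lon 160°, lat -73°.
Cell spans 2° lon × 1° lat.
west 160.000° E, east 162.000° E.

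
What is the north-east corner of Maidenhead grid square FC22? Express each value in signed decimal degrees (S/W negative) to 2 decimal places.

Field F=5, C=2: +5·20° lon, +2·10° lat → SW at lon -80°, lat -70°.
Square 2, 2: +2·2° lon, +2·1° lat → SW at lon -76°, lat -68°.
Cell spans 2° lon × 1° lat. NE corner is SW corner plus one full cell.
latitude -67.00, longitude -74.00.

-67.00, -74.00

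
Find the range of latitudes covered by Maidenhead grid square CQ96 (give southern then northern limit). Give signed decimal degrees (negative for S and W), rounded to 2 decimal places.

76.00, 77.00

Field C=2, Q=16: +2·20° lon, +16·10° lat → SW at lon -140°, lat 70°.
Square 9, 6: +9·2° lon, +6·1° lat → SW at lon -122°, lat 76°.
Cell spans 2° lon × 1° lat.
south 76.00, north 77.00.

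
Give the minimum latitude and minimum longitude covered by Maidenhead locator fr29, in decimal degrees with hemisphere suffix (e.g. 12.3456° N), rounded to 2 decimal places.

Field F=5, R=17: +5·20° lon, +17·10° lat → SW at lon -80°, lat 80°.
Square 2, 9: +2·2° lon, +9·1° lat → SW at lon -76°, lat 89°.
latitude 89.00° N, longitude 76.00° W.

89.00° N, 76.00° W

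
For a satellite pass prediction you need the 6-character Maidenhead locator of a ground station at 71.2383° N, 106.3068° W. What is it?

DQ61uf

Offset from 180°W / 90°S: lon 73.6932°, lat 161.2383°.
Field: 73.6932/20 → 3 → D, 161.2383/10 → 16 → Q; chars DQ.
Square: 13.6932/2 → 6, 1.2383/1 → 1; chars 61.
Subsquare: 1.6932/0.0833333 → 20 → u, 0.2383/0.0416667 → 5 → f; chars uf.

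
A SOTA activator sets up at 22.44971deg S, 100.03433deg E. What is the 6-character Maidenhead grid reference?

OG07an

Add 180° to longitude and 90° to latitude: 280.0343, 67.5503.
Field: lon ⌊280.0343/20⌋ = 14 → O; lat ⌊67.5503/10⌋ = 6 → G.
Square: lon ⌊0.0343/2⌋ = 0; lat ⌊7.5503/1⌋ = 7.
Subsquare: lon ⌊0.0343/0.0833333⌋ = 0 → a; lat ⌊0.5503/0.0416667⌋ = 13 → n.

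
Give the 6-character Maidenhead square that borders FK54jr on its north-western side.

FK54is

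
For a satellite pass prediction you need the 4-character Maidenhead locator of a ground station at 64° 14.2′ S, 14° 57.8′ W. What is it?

Add 180° to longitude and 90° to latitude: 165.04, 25.76.
Field: 165.04/20 → 8 → I, 25.76/10 → 2 → C; chars IC.
Square: 5.04/2 → 2, 5.76/1 → 5; chars 25.

IC25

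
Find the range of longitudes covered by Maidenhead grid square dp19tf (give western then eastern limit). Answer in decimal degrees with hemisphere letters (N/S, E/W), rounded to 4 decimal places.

116.4167° W, 116.3333° W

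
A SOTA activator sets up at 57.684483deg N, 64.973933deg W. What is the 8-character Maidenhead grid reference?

Add 180° to longitude and 90° to latitude: 115.02607, 147.68448.
Field: lon ⌊115.02607/20⌋ = 5 → F; lat ⌊147.68448/10⌋ = 14 → O.
Square: lon ⌊15.02607/2⌋ = 7; lat ⌊7.68448/1⌋ = 7.
Subsquare: lon ⌊1.02607/0.0833333⌋ = 12 → m; lat ⌊0.68448/0.0416667⌋ = 16 → q.
Extended square: lon ⌊0.02607/0.00833333⌋ = 3; lat ⌊0.01782/0.00416667⌋ = 4.

FO77mq34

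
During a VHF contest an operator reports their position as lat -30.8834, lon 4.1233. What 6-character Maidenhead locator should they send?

Add 180° to longitude and 90° to latitude: 184.1233, 59.1166.
Field: 184.1233/20 → 9 → J, 59.1166/10 → 5 → F; chars JF.
Square: 4.1233/2 → 2, 9.1166/1 → 9; chars 29.
Subsquare: 0.1233/0.0833333 → 1 → b, 0.1166/0.0416667 → 2 → c; chars bc.

JF29bc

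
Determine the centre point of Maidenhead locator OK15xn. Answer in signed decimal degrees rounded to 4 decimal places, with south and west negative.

Field O=14, K=10: +14·20° lon, +10·10° lat → SW at lon 100°, lat 10°.
Square 1, 5: +1·2° lon, +5·1° lat → SW at lon 102°, lat 15°.
Subsquare x=23, n=13: +23·0.0833333° lon, +13·0.0416667° lat → SW at lon 103.917°, lat 15.5417°.
Cell spans 0.0833333° lon × 0.0416667° lat. Centre is SW corner plus half of each.
latitude 15.5625, longitude 103.9583.

15.5625, 103.9583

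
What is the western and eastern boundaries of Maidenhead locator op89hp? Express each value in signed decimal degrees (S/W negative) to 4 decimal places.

116.5833, 116.6667

Field O=14, P=15: +14·20° lon, +15·10° lat → SW at lon 100°, lat 60°.
Square 8, 9: +8·2° lon, +9·1° lat → SW at lon 116°, lat 69°.
Subsquare h=7, p=15: +7·0.0833333° lon, +15·0.0416667° lat → SW at lon 116.583°, lat 69.625°.
Cell spans 0.0833333° lon × 0.0416667° lat.
west 116.5833, east 116.6667.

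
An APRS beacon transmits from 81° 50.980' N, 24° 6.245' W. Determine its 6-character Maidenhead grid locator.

Offset from 180°W / 90°S: lon 155.8959°, lat 171.8497°.
Field: 155.8959/20 → 7 → H, 171.8497/10 → 17 → R; chars HR.
Square: 15.8959/2 → 7, 1.8497/1 → 1; chars 71.
Subsquare: 1.8959/0.0833333 → 22 → w, 0.8497/0.0416667 → 20 → u; chars wu.

HR71wu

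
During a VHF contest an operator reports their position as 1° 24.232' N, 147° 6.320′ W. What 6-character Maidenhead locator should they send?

BJ61kj

Offset from 180°W / 90°S: lon 32.8947°, lat 91.4039°.
Field (20°×10°, letters A–R): lon ⌊32.8947/20⌋ = 1 → B; lat ⌊91.4039/10⌋ = 9 → J.
Square (2°×1°, digits 0–9): lon ⌊12.8947/2⌋ = 6; lat ⌊1.4039/1⌋ = 1.
Subsquare (5′×2.5′, letters a–x): lon ⌊0.8947/0.0833333⌋ = 10 → k; lat ⌊0.4039/0.0416667⌋ = 9 → j.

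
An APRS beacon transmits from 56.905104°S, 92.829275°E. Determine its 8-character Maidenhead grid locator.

Shift to the Maidenhead origin (180°W, 90°S): lon 272.82927, lat 33.09490.
Field: 272.82927/20 → 13 → N, 33.09490/10 → 3 → D; chars ND.
Square: 12.82927/2 → 6, 3.09490/1 → 3; chars 63.
Subsquare: 0.82927/0.0833333 → 9 → j, 0.09490/0.0416667 → 2 → c; chars jc.
Extended square: 0.07927/0.00833333 → 9, 0.01156/0.00416667 → 2; chars 92.

ND63jc92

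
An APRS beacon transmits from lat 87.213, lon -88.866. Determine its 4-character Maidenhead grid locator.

Add 180° to longitude and 90° to latitude: 91.13, 177.21.
Field: 91.13/20 → 4 → E, 177.21/10 → 17 → R; chars ER.
Square: 11.13/2 → 5, 7.21/1 → 7; chars 57.

ER57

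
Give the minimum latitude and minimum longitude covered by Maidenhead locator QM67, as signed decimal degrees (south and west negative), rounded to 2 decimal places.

37.00, 152.00

Field Q=16, M=12: +16·20° lon, +12·10° lat → SW at lon 140°, lat 30°.
Square 6, 7: +6·2° lon, +7·1° lat → SW at lon 152°, lat 37°.
latitude 37.00, longitude 152.00.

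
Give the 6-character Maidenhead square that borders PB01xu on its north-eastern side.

Longitude subsquare x = 23; +1 → 24, wraps to 0 = a, carry into square.
Longitude square 0; +1 → 1.
Latitude subsquare u = 20; +1 → 21 = v.

PB11av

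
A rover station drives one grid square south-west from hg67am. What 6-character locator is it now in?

HG57xl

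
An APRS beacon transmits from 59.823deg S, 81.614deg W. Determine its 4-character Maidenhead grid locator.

ED90

Add 180° to longitude and 90° to latitude: 98.39, 30.18.
Field (20°×10°, letters A–R): lon ⌊98.39/20⌋ = 4 → E; lat ⌊30.18/10⌋ = 3 → D.
Square (2°×1°, digits 0–9): lon ⌊18.39/2⌋ = 9; lat ⌊0.18/1⌋ = 0.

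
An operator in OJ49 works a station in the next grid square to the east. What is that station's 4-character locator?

OJ59

Longitude square 4; +1 → 5.
The latitude characters are unchanged.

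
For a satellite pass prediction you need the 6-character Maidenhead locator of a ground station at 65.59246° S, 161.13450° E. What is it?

RC04nj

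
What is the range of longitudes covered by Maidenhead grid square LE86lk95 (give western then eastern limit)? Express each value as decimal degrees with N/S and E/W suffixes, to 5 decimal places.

56.99167° E, 57.00000° E

Field L=11, E=4: +11·20° lon, +4·10° lat → SW at lon 40°, lat -50°.
Square 8, 6: +8·2° lon, +6·1° lat → SW at lon 56°, lat -44°.
Subsquare l=11, k=10: +11·0.0833333° lon, +10·0.0416667° lat → SW at lon 56.9167°, lat -43.5833°.
Extended square 9, 5: +9·0.00833333° lon, +5·0.00416667° lat → SW at lon 56.9917°, lat -43.5625°.
Cell spans 0.00833333° lon × 0.00416667° lat.
west 56.99167° E, east 57.00000° E.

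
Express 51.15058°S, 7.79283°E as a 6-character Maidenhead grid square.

JD38vu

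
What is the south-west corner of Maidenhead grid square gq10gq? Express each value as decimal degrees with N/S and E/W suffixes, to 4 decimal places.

Field G=6, Q=16: +6·20° lon, +16·10° lat → SW at lon -60°, lat 70°.
Square 1, 0: +1·2° lon, +0·1° lat → SW at lon -58°, lat 70°.
Subsquare g=6, q=16: +6·0.0833333° lon, +16·0.0416667° lat → SW at lon -57.5°, lat 70.6667°.
latitude 70.6667° N, longitude 57.5000° W.

70.6667° N, 57.5000° W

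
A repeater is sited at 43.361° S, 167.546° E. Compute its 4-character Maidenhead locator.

Shift to the Maidenhead origin (180°W, 90°S): lon 347.55, lat 46.64.
Field: lon ⌊347.55/20⌋ = 17 → R; lat ⌊46.64/10⌋ = 4 → E.
Square: lon ⌊7.55/2⌋ = 3; lat ⌊6.64/1⌋ = 6.

RE36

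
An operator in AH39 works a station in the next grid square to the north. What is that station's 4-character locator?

Latitude square 9; +1 → 10, wraps to 0, carry into field.
Latitude field H = 7; +1 → 8 = I.
The longitude characters are unchanged.

AI30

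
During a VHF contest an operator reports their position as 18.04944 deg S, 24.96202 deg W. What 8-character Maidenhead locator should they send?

HH71mw48

Add 180° to longitude and 90° to latitude: 155.03798, 71.95056.
Field (20°×10°, letters A–R): 155.03798/20 → 7 → H, 71.95056/10 → 7 → H; chars HH.
Square (2°×1°, digits 0–9): 15.03798/2 → 7, 1.95056/1 → 1; chars 71.
Subsquare (5′×2.5′, letters a–x): 1.03798/0.0833333 → 12 → m, 0.95056/0.0416667 → 22 → w; chars mw.
Extended square (30″×15″, digits 0–9): 0.03798/0.00833333 → 4, 0.03389/0.00416667 → 8; chars 48.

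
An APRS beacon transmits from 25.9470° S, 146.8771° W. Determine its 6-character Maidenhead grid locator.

BG64nb

Shift to the Maidenhead origin (180°W, 90°S): lon 33.1229, lat 64.0530.
Field (20°×10°, letters A–R): lon ⌊33.1229/20⌋ = 1 → B; lat ⌊64.0530/10⌋ = 6 → G.
Square (2°×1°, digits 0–9): lon ⌊13.1229/2⌋ = 6; lat ⌊4.0530/1⌋ = 4.
Subsquare (5′×2.5′, letters a–x): lon ⌊1.1229/0.0833333⌋ = 13 → n; lat ⌊0.0530/0.0416667⌋ = 1 → b.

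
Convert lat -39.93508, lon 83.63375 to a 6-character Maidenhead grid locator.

Add 180° to longitude and 90° to latitude: 263.6338, 50.0649.
Field: lon ⌊263.6338/20⌋ = 13 → N; lat ⌊50.0649/10⌋ = 5 → F.
Square: lon ⌊3.6338/2⌋ = 1; lat ⌊0.0649/1⌋ = 0.
Subsquare: lon ⌊1.6338/0.0833333⌋ = 19 → t; lat ⌊0.0649/0.0416667⌋ = 1 → b.

NF10tb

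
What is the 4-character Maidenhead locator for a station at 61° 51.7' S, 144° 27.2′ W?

BC78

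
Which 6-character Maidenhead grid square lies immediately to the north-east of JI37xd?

JI47ae

Longitude subsquare x = 23; +1 → 24, wraps to 0 = a, carry into square.
Longitude square 3; +1 → 4.
Latitude subsquare d = 3; +1 → 4 = e.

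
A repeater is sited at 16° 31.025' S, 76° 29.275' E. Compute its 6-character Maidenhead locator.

MH83fl

Add 180° to longitude and 90° to latitude: 256.4879, 73.4829.
Field: 256.4879/20 → 12 → M, 73.4829/10 → 7 → H; chars MH.
Square: 16.4879/2 → 8, 3.4829/1 → 3; chars 83.
Subsquare: 0.4879/0.0833333 → 5 → f, 0.4829/0.0416667 → 11 → l; chars fl.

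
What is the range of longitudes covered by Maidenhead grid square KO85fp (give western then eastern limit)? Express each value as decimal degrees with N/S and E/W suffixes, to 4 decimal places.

36.4167° E, 36.5000° E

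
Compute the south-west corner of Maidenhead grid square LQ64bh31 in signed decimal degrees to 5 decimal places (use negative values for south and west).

Field L=11, Q=16: +11·20° lon, +16·10° lat → SW at lon 40°, lat 70°.
Square 6, 4: +6·2° lon, +4·1° lat → SW at lon 52°, lat 74°.
Subsquare b=1, h=7: +1·0.0833333° lon, +7·0.0416667° lat → SW at lon 52.0833°, lat 74.2917°.
Extended square 3, 1: +3·0.00833333° lon, +1·0.00416667° lat → SW at lon 52.1083°, lat 74.2958°.
latitude 74.29583, longitude 52.10833.

74.29583, 52.10833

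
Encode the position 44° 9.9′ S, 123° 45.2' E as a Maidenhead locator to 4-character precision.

Add 180° to longitude and 90° to latitude: 303.75, 45.84.
Field (20°×10°, letters A–R): lon ⌊303.75/20⌋ = 15 → P; lat ⌊45.84/10⌋ = 4 → E.
Square (2°×1°, digits 0–9): lon ⌊3.75/2⌋ = 1; lat ⌊5.84/1⌋ = 5.

PE15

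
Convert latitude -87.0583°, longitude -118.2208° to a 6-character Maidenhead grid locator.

Offset from 180°W / 90°S: lon 61.7792°, lat 2.9417°.
Field (20°×10°, letters A–R): lon ⌊61.7792/20⌋ = 3 → D; lat ⌊2.9417/10⌋ = 0 → A.
Square (2°×1°, digits 0–9): lon ⌊1.7792/2⌋ = 0; lat ⌊2.9417/1⌋ = 2.
Subsquare (5′×2.5′, letters a–x): lon ⌊1.7792/0.0833333⌋ = 21 → v; lat ⌊0.9417/0.0416667⌋ = 22 → w.

DA02vw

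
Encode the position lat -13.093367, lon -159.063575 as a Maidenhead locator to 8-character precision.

BH06lv27

Offset from 180°W / 90°S: lon 20.93643°, lat 76.90663°.
Field: 20.93643/20 → 1 → B, 76.90663/10 → 7 → H; chars BH.
Square: 0.93643/2 → 0, 6.90663/1 → 6; chars 06.
Subsquare: 0.93643/0.0833333 → 11 → l, 0.90663/0.0416667 → 21 → v; chars lv.
Extended square: 0.01976/0.00833333 → 2, 0.03163/0.00416667 → 7; chars 27.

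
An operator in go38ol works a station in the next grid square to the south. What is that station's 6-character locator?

GO38ok

Latitude subsquare l = 11; −1 → 10 = k.
The longitude characters are unchanged.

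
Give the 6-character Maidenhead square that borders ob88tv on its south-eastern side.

Longitude subsquare t = 19; +1 → 20 = u.
Latitude subsquare v = 21; −1 → 20 = u.

OB88uu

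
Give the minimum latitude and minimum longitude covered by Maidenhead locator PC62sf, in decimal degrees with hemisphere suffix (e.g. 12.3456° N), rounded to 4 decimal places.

Field P=15, C=2: +15·20° lon, +2·10° lat → SW at lon 120°, lat -70°.
Square 6, 2: +6·2° lon, +2·1° lat → SW at lon 132°, lat -68°.
Subsquare s=18, f=5: +18·0.0833333° lon, +5·0.0416667° lat → SW at lon 133.5°, lat -67.7917°.
latitude 67.7917° S, longitude 133.5000° E.

67.7917° S, 133.5000° E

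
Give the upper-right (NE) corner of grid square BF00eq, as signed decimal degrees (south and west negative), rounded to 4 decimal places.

-39.2917, -159.5833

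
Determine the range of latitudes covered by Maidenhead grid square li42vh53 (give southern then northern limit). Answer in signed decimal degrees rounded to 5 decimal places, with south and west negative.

-7.69583, -7.69167

Field L=11, I=8: +11·20° lon, +8·10° lat → SW at lon 40°, lat -10°.
Square 4, 2: +4·2° lon, +2·1° lat → SW at lon 48°, lat -8°.
Subsquare v=21, h=7: +21·0.0833333° lon, +7·0.0416667° lat → SW at lon 49.75°, lat -7.70833°.
Extended square 5, 3: +5·0.00833333° lon, +3·0.00416667° lat → SW at lon 49.7917°, lat -7.69583°.
Cell spans 0.00833333° lon × 0.00416667° lat.
south -7.69583, north -7.69167.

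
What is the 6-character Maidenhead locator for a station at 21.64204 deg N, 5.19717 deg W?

IL71jp

Add 180° to longitude and 90° to latitude: 174.8028, 111.6420.
Field: lon ⌊174.8028/20⌋ = 8 → I; lat ⌊111.6420/10⌋ = 11 → L.
Square: lon ⌊14.8028/2⌋ = 7; lat ⌊1.6420/1⌋ = 1.
Subsquare: lon ⌊0.8028/0.0833333⌋ = 9 → j; lat ⌊0.6420/0.0416667⌋ = 15 → p.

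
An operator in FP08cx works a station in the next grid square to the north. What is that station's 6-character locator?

Latitude subsquare x = 23; +1 → 24, wraps to 0 = a, carry into square.
Latitude square 8; +1 → 9.
The longitude characters are unchanged.

FP09ca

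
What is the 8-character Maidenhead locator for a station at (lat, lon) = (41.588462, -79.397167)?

Shift to the Maidenhead origin (180°W, 90°S): lon 100.60283, lat 131.58846.
Field: lon ⌊100.60283/20⌋ = 5 → F; lat ⌊131.58846/10⌋ = 13 → N.
Square: lon ⌊0.60283/2⌋ = 0; lat ⌊1.58846/1⌋ = 1.
Subsquare: lon ⌊0.60283/0.0833333⌋ = 7 → h; lat ⌊0.58846/0.0416667⌋ = 14 → o.
Extended square: lon ⌊0.01950/0.00833333⌋ = 2; lat ⌊0.00513/0.00416667⌋ = 1.

FN01ho21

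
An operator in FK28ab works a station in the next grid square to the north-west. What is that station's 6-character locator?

FK18xc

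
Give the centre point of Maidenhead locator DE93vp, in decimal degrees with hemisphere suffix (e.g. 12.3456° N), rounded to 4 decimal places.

46.3542° S, 100.2083° W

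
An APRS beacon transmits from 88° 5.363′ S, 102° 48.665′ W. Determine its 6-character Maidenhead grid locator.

DA81ov

Shift to the Maidenhead origin (180°W, 90°S): lon 77.1889, lat 1.9106.
Field (20°×10°, letters A–R): 77.1889/20 → 3 → D, 1.9106/10 → 0 → A; chars DA.
Square (2°×1°, digits 0–9): 17.1889/2 → 8, 1.9106/1 → 1; chars 81.
Subsquare (5′×2.5′, letters a–x): 1.1889/0.0833333 → 14 → o, 0.9106/0.0416667 → 21 → v; chars ov.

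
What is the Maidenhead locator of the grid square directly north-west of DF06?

CF97

Longitude square 0; −1 → -1, wraps to 9, carry into field.
Longitude field D = 3; −1 → 2 = C.
Latitude square 6; +1 → 7.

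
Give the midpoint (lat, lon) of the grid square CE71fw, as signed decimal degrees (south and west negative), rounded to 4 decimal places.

-48.0625, -125.5417

Field C=2, E=4: +2·20° lon, +4·10° lat → SW at lon -140°, lat -50°.
Square 7, 1: +7·2° lon, +1·1° lat → SW at lon -126°, lat -49°.
Subsquare f=5, w=22: +5·0.0833333° lon, +22·0.0416667° lat → SW at lon -125.583°, lat -48.0833°.
Cell spans 0.0833333° lon × 0.0416667° lat. Centre is SW corner plus half of each.
latitude -48.0625, longitude -125.5417.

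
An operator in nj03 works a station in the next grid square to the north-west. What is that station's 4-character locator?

MJ94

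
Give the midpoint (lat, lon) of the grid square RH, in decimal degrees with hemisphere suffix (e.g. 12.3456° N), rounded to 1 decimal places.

15.0° S, 170.0° E

Field R=17, H=7: +17·20° lon, +7·10° lat → SW at lon 160°, lat -20°.
Cell spans 20° lon × 10° lat. Centre is SW corner plus half of each.
latitude 15.0° S, longitude 170.0° E.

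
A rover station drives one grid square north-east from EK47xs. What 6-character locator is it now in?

EK57at

Longitude subsquare x = 23; +1 → 24, wraps to 0 = a, carry into square.
Longitude square 4; +1 → 5.
Latitude subsquare s = 18; +1 → 19 = t.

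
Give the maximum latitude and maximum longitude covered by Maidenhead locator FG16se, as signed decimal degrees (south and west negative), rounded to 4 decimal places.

Field F=5, G=6: +5·20° lon, +6·10° lat → SW at lon -80°, lat -30°.
Square 1, 6: +1·2° lon, +6·1° lat → SW at lon -78°, lat -24°.
Subsquare s=18, e=4: +18·0.0833333° lon, +4·0.0416667° lat → SW at lon -76.5°, lat -23.8333°.
Cell spans 0.0833333° lon × 0.0416667° lat. NE corner is SW corner plus one full cell.
latitude -23.7917, longitude -76.4167.

-23.7917, -76.4167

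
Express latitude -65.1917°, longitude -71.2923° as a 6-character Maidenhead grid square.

Offset from 180°W / 90°S: lon 108.7077°, lat 24.8083°.
Field: 108.7077/20 → 5 → F, 24.8083/10 → 2 → C; chars FC.
Square: 8.7077/2 → 4, 4.8083/1 → 4; chars 44.
Subsquare: 0.7077/0.0833333 → 8 → i, 0.8083/0.0416667 → 19 → t; chars it.

FC44it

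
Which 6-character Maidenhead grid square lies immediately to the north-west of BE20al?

Longitude subsquare a = 0; −1 → -1, wraps to 23 = x, carry into square.
Longitude square 2; −1 → 1.
Latitude subsquare l = 11; +1 → 12 = m.

BE10xm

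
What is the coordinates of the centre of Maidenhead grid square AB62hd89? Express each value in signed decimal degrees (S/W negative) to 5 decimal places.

Field A=0, B=1: +0·20° lon, +1·10° lat → SW at lon -180°, lat -80°.
Square 6, 2: +6·2° lon, +2·1° lat → SW at lon -168°, lat -78°.
Subsquare h=7, d=3: +7·0.0833333° lon, +3·0.0416667° lat → SW at lon -167.417°, lat -77.875°.
Extended square 8, 9: +8·0.00833333° lon, +9·0.00416667° lat → SW at lon -167.35°, lat -77.8375°.
Cell spans 0.00833333° lon × 0.00416667° lat. Centre is SW corner plus half of each.
latitude -77.83542, longitude -167.34583.

-77.83542, -167.34583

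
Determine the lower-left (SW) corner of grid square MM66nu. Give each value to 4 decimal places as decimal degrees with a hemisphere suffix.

Field M=12, M=12: +12·20° lon, +12·10° lat → SW at lon 60°, lat 30°.
Square 6, 6: +6·2° lon, +6·1° lat → SW at lon 72°, lat 36°.
Subsquare n=13, u=20: +13·0.0833333° lon, +20·0.0416667° lat → SW at lon 73.0833°, lat 36.8333°.
latitude 36.8333° N, longitude 73.0833° E.

36.8333° N, 73.0833° E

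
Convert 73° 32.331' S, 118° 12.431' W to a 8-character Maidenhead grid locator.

Offset from 180°W / 90°S: lon 61.79282°, lat 16.46115°.
Field: lon ⌊61.79282/20⌋ = 3 → D; lat ⌊16.46115/10⌋ = 1 → B.
Square: lon ⌊1.79282/2⌋ = 0; lat ⌊6.46115/1⌋ = 6.
Subsquare: lon ⌊1.79282/0.0833333⌋ = 21 → v; lat ⌊0.46115/0.0416667⌋ = 11 → l.
Extended square: lon ⌊0.04282/0.00833333⌋ = 5; lat ⌊0.00282/0.00416667⌋ = 0.

DB06vl50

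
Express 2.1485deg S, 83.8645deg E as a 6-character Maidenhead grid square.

Add 180° to longitude and 90° to latitude: 263.8645, 87.8515.
Field (20°×10°, letters A–R): 263.8645/20 → 13 → N, 87.8515/10 → 8 → I; chars NI.
Square (2°×1°, digits 0–9): 3.8645/2 → 1, 7.8515/1 → 7; chars 17.
Subsquare (5′×2.5′, letters a–x): 1.8645/0.0833333 → 22 → w, 0.8515/0.0416667 → 20 → u; chars wu.

NI17wu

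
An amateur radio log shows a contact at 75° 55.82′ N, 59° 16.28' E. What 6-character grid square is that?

LQ95pw

Shift to the Maidenhead origin (180°W, 90°S): lon 239.2713, lat 165.9303.
Field: 239.2713/20 → 11 → L, 165.9303/10 → 16 → Q; chars LQ.
Square: 19.2713/2 → 9, 5.9303/1 → 5; chars 95.
Subsquare: 1.2713/0.0833333 → 15 → p, 0.9303/0.0416667 → 22 → w; chars pw.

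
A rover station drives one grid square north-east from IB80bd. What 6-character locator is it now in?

IB80ce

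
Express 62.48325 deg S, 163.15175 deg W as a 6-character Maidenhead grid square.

AC87km

Add 180° to longitude and 90° to latitude: 16.8483, 27.5168.
Field (20°×10°, letters A–R): lon ⌊16.8483/20⌋ = 0 → A; lat ⌊27.5168/10⌋ = 2 → C.
Square (2°×1°, digits 0–9): lon ⌊16.8483/2⌋ = 8; lat ⌊7.5168/1⌋ = 7.
Subsquare (5′×2.5′, letters a–x): lon ⌊0.8483/0.0833333⌋ = 10 → k; lat ⌊0.5168/0.0416667⌋ = 12 → m.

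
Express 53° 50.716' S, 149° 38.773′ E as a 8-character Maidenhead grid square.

Offset from 180°W / 90°S: lon 329.64622°, lat 36.15473°.
Field: 329.64622/20 → 16 → Q, 36.15473/10 → 3 → D; chars QD.
Square: 9.64622/2 → 4, 6.15473/1 → 6; chars 46.
Subsquare: 1.64622/0.0833333 → 19 → t, 0.15473/0.0416667 → 3 → d; chars td.
Extended square: 0.06288/0.00833333 → 7, 0.02973/0.00416667 → 7; chars 77.

QD46td77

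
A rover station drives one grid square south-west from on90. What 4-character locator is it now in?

OM89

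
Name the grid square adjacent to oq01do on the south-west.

OQ01cn

Longitude subsquare d = 3; −1 → 2 = c.
Latitude subsquare o = 14; −1 → 13 = n.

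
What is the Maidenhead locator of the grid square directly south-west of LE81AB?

LE71xa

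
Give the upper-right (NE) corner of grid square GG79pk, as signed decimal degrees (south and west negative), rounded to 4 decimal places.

Field G=6, G=6: +6·20° lon, +6·10° lat → SW at lon -60°, lat -30°.
Square 7, 9: +7·2° lon, +9·1° lat → SW at lon -46°, lat -21°.
Subsquare p=15, k=10: +15·0.0833333° lon, +10·0.0416667° lat → SW at lon -44.75°, lat -20.5833°.
Cell spans 0.0833333° lon × 0.0416667° lat. NE corner is SW corner plus one full cell.
latitude -20.5417, longitude -44.6667.

-20.5417, -44.6667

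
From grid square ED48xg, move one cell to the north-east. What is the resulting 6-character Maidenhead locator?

ED58ah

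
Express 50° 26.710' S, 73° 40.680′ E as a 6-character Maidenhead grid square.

MD69un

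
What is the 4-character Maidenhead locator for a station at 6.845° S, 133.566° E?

Shift to the Maidenhead origin (180°W, 90°S): lon 313.57, lat 83.16.
Field: lon ⌊313.57/20⌋ = 15 → P; lat ⌊83.16/10⌋ = 8 → I.
Square: lon ⌊13.57/2⌋ = 6; lat ⌊3.16/1⌋ = 3.

PI63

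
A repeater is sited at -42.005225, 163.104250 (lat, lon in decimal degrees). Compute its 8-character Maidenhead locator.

RE17nx28

Offset from 180°W / 90°S: lon 343.10425°, lat 47.99477°.
Field: 343.10425/20 → 17 → R, 47.99477/10 → 4 → E; chars RE.
Square: 3.10425/2 → 1, 7.99477/1 → 7; chars 17.
Subsquare: 1.10425/0.0833333 → 13 → n, 0.99477/0.0416667 → 23 → x; chars nx.
Extended square: 0.02092/0.00833333 → 2, 0.03644/0.00416667 → 8; chars 28.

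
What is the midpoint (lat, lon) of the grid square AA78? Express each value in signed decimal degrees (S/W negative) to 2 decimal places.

-81.50, -165.00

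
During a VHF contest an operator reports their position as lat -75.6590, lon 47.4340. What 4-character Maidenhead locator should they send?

LB34

Shift to the Maidenhead origin (180°W, 90°S): lon 227.43, lat 14.34.
Field: lon ⌊227.43/20⌋ = 11 → L; lat ⌊14.34/10⌋ = 1 → B.
Square: lon ⌊7.43/2⌋ = 3; lat ⌊4.34/1⌋ = 4.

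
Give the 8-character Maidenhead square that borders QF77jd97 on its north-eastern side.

Longitude extended square 9; +1 → 10, wraps to 0, carry into subsquare.
Longitude subsquare j = 9; +1 → 10 = k.
Latitude extended square 7; +1 → 8.

QF77kd08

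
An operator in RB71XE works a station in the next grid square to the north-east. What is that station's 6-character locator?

RB81af

Longitude subsquare x = 23; +1 → 24, wraps to 0 = a, carry into square.
Longitude square 7; +1 → 8.
Latitude subsquare e = 4; +1 → 5 = f.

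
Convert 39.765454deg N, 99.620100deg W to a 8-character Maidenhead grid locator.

Add 180° to longitude and 90° to latitude: 80.37990, 129.76545.
Field: 80.37990/20 → 4 → E, 129.76545/10 → 12 → M; chars EM.
Square: 0.37990/2 → 0, 9.76545/1 → 9; chars 09.
Subsquare: 0.37990/0.0833333 → 4 → e, 0.76545/0.0416667 → 18 → s; chars es.
Extended square: 0.04657/0.00833333 → 5, 0.01545/0.00416667 → 3; chars 53.

EM09es53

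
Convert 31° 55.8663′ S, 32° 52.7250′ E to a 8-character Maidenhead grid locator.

KF68kb56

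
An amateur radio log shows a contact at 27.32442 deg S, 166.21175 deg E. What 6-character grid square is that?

Offset from 180°W / 90°S: lon 346.2117°, lat 62.6756°.
Field: lon ⌊346.2117/20⌋ = 17 → R; lat ⌊62.6756/10⌋ = 6 → G.
Square: lon ⌊6.2117/2⌋ = 3; lat ⌊2.6756/1⌋ = 2.
Subsquare: lon ⌊0.2117/0.0833333⌋ = 2 → c; lat ⌊0.6756/0.0416667⌋ = 16 → q.

RG32cq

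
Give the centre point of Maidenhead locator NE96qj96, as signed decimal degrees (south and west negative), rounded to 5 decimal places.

-43.59792, 99.41250

Field N=13, E=4: +13·20° lon, +4·10° lat → SW at lon 80°, lat -50°.
Square 9, 6: +9·2° lon, +6·1° lat → SW at lon 98°, lat -44°.
Subsquare q=16, j=9: +16·0.0833333° lon, +9·0.0416667° lat → SW at lon 99.3333°, lat -43.625°.
Extended square 9, 6: +9·0.00833333° lon, +6·0.00416667° lat → SW at lon 99.4083°, lat -43.6°.
Cell spans 0.00833333° lon × 0.00416667° lat. Centre is SW corner plus half of each.
latitude -43.59792, longitude 99.41250.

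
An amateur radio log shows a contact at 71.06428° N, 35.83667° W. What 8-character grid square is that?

Add 180° to longitude and 90° to latitude: 144.16333, 161.06428.
Field: lon ⌊144.16333/20⌋ = 7 → H; lat ⌊161.06428/10⌋ = 16 → Q.
Square: lon ⌊4.16333/2⌋ = 2; lat ⌊1.06428/1⌋ = 1.
Subsquare: lon ⌊0.16333/0.0833333⌋ = 1 → b; lat ⌊0.06428/0.0416667⌋ = 1 → b.
Extended square: lon ⌊0.08000/0.00833333⌋ = 9; lat ⌊0.02261/0.00416667⌋ = 5.

HQ21bb95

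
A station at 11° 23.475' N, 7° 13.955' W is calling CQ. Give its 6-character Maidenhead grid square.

IK61jj

Offset from 180°W / 90°S: lon 172.7674°, lat 101.3912°.
Field: 172.7674/20 → 8 → I, 101.3912/10 → 10 → K; chars IK.
Square: 12.7674/2 → 6, 1.3912/1 → 1; chars 61.
Subsquare: 0.7674/0.0833333 → 9 → j, 0.3912/0.0416667 → 9 → j; chars jj.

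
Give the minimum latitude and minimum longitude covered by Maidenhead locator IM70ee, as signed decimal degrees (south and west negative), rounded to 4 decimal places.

30.1667, -5.6667

Field I=8, M=12: +8·20° lon, +12·10° lat → SW at lon -20°, lat 30°.
Square 7, 0: +7·2° lon, +0·1° lat → SW at lon -6°, lat 30°.
Subsquare e=4, e=4: +4·0.0833333° lon, +4·0.0416667° lat → SW at lon -5.66667°, lat 30.1667°.
latitude 30.1667, longitude -5.6667.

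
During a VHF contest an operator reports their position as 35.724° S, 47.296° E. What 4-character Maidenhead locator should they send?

LF34

Shift to the Maidenhead origin (180°W, 90°S): lon 227.30, lat 54.28.
Field (20°×10°, letters A–R): 227.30/20 → 11 → L, 54.28/10 → 5 → F; chars LF.
Square (2°×1°, digits 0–9): 7.30/2 → 3, 4.28/1 → 4; chars 34.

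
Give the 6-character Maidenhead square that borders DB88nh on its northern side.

Latitude subsquare h = 7; +1 → 8 = i.
The longitude characters are unchanged.

DB88ni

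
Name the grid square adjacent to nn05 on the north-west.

MN96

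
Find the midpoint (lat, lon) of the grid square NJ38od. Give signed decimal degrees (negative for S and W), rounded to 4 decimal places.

8.1458, 87.2083

Field N=13, J=9: +13·20° lon, +9·10° lat → SW at lon 80°, lat 0°.
Square 3, 8: +3·2° lon, +8·1° lat → SW at lon 86°, lat 8°.
Subsquare o=14, d=3: +14·0.0833333° lon, +3·0.0416667° lat → SW at lon 87.1667°, lat 8.125°.
Cell spans 0.0833333° lon × 0.0416667° lat. Centre is SW corner plus half of each.
latitude 8.1458, longitude 87.2083.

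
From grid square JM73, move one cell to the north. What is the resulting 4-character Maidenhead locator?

Latitude square 3; +1 → 4.
The longitude characters are unchanged.

JM74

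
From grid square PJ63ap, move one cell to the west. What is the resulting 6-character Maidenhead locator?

Longitude subsquare a = 0; −1 → -1, wraps to 23 = x, carry into square.
Longitude square 6; −1 → 5.
The latitude characters are unchanged.

PJ53xp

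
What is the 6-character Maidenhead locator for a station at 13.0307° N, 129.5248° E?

PK43sa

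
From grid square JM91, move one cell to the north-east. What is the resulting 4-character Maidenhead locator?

Longitude square 9; +1 → 10, wraps to 0, carry into field.
Longitude field J = 9; +1 → 10 = K.
Latitude square 1; +1 → 2.

KM02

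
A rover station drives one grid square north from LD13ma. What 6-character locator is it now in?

Latitude subsquare a = 0; +1 → 1 = b.
The longitude characters are unchanged.

LD13mb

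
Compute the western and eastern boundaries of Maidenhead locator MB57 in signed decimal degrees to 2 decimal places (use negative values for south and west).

Field M=12, B=1: +12·20° lon, +1·10° lat → SW at lon 60°, lat -80°.
Square 5, 7: +5·2° lon, +7·1° lat → SW at lon 70°, lat -73°.
Cell spans 2° lon × 1° lat.
west 70.00, east 72.00.

70.00, 72.00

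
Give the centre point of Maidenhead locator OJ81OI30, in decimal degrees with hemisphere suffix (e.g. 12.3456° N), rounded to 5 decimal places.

1.33542° N, 117.19583° E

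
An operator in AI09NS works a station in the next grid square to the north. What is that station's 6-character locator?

Latitude subsquare s = 18; +1 → 19 = t.
The longitude characters are unchanged.

AI09nt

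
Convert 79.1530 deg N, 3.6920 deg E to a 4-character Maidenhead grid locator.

Offset from 180°W / 90°S: lon 183.69°, lat 169.15°.
Field: 183.69/20 → 9 → J, 169.15/10 → 16 → Q; chars JQ.
Square: 3.69/2 → 1, 9.15/1 → 9; chars 19.

JQ19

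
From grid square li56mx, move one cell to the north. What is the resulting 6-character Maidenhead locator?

LI57ma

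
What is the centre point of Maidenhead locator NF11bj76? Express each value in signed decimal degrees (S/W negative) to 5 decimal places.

Field N=13, F=5: +13·20° lon, +5·10° lat → SW at lon 80°, lat -40°.
Square 1, 1: +1·2° lon, +1·1° lat → SW at lon 82°, lat -39°.
Subsquare b=1, j=9: +1·0.0833333° lon, +9·0.0416667° lat → SW at lon 82.0833°, lat -38.625°.
Extended square 7, 6: +7·0.00833333° lon, +6·0.00416667° lat → SW at lon 82.1417°, lat -38.6°.
Cell spans 0.00833333° lon × 0.00416667° lat. Centre is SW corner plus half of each.
latitude -38.59792, longitude 82.14583.

-38.59792, 82.14583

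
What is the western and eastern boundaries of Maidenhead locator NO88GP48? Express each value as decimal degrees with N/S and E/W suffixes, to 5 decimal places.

96.53333° E, 96.54167° E

Field N=13, O=14: +13·20° lon, +14·10° lat → SW at lon 80°, lat 50°.
Square 8, 8: +8·2° lon, +8·1° lat → SW at lon 96°, lat 58°.
Subsquare g=6, p=15: +6·0.0833333° lon, +15·0.0416667° lat → SW at lon 96.5°, lat 58.625°.
Extended square 4, 8: +4·0.00833333° lon, +8·0.00416667° lat → SW at lon 96.5333°, lat 58.6583°.
Cell spans 0.00833333° lon × 0.00416667° lat.
west 96.53333° E, east 96.54167° E.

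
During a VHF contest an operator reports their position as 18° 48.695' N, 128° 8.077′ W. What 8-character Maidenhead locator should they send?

CK58wt34

Shift to the Maidenhead origin (180°W, 90°S): lon 51.86538, lat 108.81158.
Field (20°×10°, letters A–R): 51.86538/20 → 2 → C, 108.81158/10 → 10 → K; chars CK.
Square (2°×1°, digits 0–9): 11.86538/2 → 5, 8.81158/1 → 8; chars 58.
Subsquare (5′×2.5′, letters a–x): 1.86538/0.0833333 → 22 → w, 0.81158/0.0416667 → 19 → t; chars wt.
Extended square (30″×15″, digits 0–9): 0.03205/0.00833333 → 3, 0.01992/0.00416667 → 4; chars 34.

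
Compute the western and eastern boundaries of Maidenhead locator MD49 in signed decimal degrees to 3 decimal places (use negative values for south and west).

68.000, 70.000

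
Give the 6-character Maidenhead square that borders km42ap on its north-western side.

KM32xq

Longitude subsquare a = 0; −1 → -1, wraps to 23 = x, carry into square.
Longitude square 4; −1 → 3.
Latitude subsquare p = 15; +1 → 16 = q.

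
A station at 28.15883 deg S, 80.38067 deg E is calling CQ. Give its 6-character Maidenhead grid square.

NG01eu

Add 180° to longitude and 90° to latitude: 260.3807, 61.8412.
Field: lon ⌊260.3807/20⌋ = 13 → N; lat ⌊61.8412/10⌋ = 6 → G.
Square: lon ⌊0.3807/2⌋ = 0; lat ⌊1.8412/1⌋ = 1.
Subsquare: lon ⌊0.3807/0.0833333⌋ = 4 → e; lat ⌊0.8412/0.0416667⌋ = 20 → u.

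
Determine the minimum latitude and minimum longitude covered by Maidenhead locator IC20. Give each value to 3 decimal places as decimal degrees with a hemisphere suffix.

Field I=8, C=2: +8·20° lon, +2·10° lat → SW at lon -20°, lat -70°.
Square 2, 0: +2·2° lon, +0·1° lat → SW at lon -16°, lat -70°.
latitude 70.000° S, longitude 16.000° W.

70.000° S, 16.000° W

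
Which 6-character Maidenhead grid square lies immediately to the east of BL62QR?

BL62rr

Longitude subsquare q = 16; +1 → 17 = r.
The latitude characters are unchanged.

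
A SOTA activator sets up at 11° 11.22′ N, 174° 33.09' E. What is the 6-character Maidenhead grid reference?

RK71ge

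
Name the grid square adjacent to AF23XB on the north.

AF23xc

Latitude subsquare b = 1; +1 → 2 = c.
The longitude characters are unchanged.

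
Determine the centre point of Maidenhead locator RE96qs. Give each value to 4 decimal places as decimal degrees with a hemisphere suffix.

43.2292° S, 179.3750° E

Field R=17, E=4: +17·20° lon, +4·10° lat → SW at lon 160°, lat -50°.
Square 9, 6: +9·2° lon, +6·1° lat → SW at lon 178°, lat -44°.
Subsquare q=16, s=18: +16·0.0833333° lon, +18·0.0416667° lat → SW at lon 179.333°, lat -43.25°.
Cell spans 0.0833333° lon × 0.0416667° lat. Centre is SW corner plus half of each.
latitude 43.2292° S, longitude 179.3750° E.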